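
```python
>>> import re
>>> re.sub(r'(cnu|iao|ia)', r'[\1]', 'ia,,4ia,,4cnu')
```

Matches: at [0:2] → 'ia'; at [5:7] → 'ia'; at [10:13] → 'cnu'.
The replacement refers to a captured group, so each match is rewritten using its own captured text.

'[ia],,4[ia],,4[cnu]'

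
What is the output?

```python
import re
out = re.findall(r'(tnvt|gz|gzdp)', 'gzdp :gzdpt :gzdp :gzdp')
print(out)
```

Branches in `(...|...)` are attempted left-to-right; the first branch that allows the whole pattern to succeed is taken.
Walking the string: at [0:2] match 'gz', group 1 = 'gz'; at [6:8] match 'gz', group 1 = 'gz'; at [13:15] match 'gz', group 1 = 'gz'; at [19:21] match 'gz', group 1 = 'gz'.
One capturing group, so `findall` returns just the captured substring from each match — 4 in all.

['gz', 'gz', 'gz', 'gz']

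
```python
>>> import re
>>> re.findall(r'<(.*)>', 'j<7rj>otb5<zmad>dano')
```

['7rj>otb5<zmad']

One capturing group, so `findall` returns just the captured substring from the one match — 1 in all.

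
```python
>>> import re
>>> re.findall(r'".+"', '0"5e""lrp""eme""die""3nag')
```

`findall` yields the raw match text (1 of them) because the pattern has no groups.

['"5e""lrp""eme""die""']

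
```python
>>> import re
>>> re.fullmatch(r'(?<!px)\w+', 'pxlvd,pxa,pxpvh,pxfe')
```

None

`re.fullmatch` requires the pattern to consume the entire string.
Here the pattern can't cover the whole string, so the call returns None.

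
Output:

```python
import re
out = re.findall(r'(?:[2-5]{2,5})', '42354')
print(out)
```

This matches 2 to 5 of a character in [2-5] (non-capturing group).
Scanning left to right: at [0:5] → '42354'.
No capturing groups, so `findall` returns the 1 full match string.

['42354']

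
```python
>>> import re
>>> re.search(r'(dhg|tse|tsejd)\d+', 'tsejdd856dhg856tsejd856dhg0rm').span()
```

(9, 15)

The match spans [9:15] → 'dhg856'.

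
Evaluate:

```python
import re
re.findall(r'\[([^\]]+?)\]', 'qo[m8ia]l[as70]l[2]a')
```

Walking the string: at [2:8] match '[m8ia]', group 1 = 'm8ia'; at [9:15] match '[as70]', group 1 = 'as70'; at [16:19] match '[2]', group 1 = '2'.
`findall` collects group 1 from each match (3 total).

['m8ia', 'as70', '2']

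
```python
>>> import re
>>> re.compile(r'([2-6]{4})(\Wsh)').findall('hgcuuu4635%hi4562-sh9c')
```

[('4562', '-sh')]

Pattern: exactly 4 of a character in [2-6] (captured); then a non-word character, then the literal 'sh' (captured).
Walking the string: at [13:20] match '4562-sh', groups = ('4562', '-sh').
`findall` packs the 2 group values into a tuple for every match.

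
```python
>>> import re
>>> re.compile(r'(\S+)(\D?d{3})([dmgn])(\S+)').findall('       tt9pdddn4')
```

[('tt9p', 'ddd', 'n', '4')]

Multiple groups make `findall` return tuples — one 4-tuple for the one match.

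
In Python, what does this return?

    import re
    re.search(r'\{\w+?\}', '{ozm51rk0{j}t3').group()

'{j}'

`re.search` scans for the first position where the pattern succeeds.
The match spans [9:12] → '{j}'.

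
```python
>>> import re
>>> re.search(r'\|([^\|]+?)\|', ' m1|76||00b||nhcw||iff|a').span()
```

(3, 7)

The match spans [3:7] → '|76|'.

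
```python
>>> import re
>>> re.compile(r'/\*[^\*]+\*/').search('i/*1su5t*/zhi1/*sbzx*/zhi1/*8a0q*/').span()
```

The match spans [1:10] → '/*1su5t*/'.

(1, 10)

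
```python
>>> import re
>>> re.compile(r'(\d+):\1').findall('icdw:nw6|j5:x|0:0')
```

['0']

After group 1 captures some text, `\1` only succeeds where that same text appears again.
Walking the string: at [14:17] match '0:0', group 1 = '0'.
`findall` collects group 1 from the one match (1 total).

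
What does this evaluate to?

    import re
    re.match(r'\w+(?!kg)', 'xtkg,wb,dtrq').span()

(0, 4)

`(?!…)`/`(?<!…)` only lets a position through if the neighbouring text does NOT match; no characters are consumed.
`match` is anchored at position 0; if the pattern doesn't fit there, it returns None.
The match spans [0:4] → 'xtkg'.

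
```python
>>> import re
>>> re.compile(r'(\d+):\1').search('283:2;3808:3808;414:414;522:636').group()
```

'3808:3808'

The backreference `\1` re-matches whatever the first group consumed, character for character.
The match spans [6:15] → '3808:3808'.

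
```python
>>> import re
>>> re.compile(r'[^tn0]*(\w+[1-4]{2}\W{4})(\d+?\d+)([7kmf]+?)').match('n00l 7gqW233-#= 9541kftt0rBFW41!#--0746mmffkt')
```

None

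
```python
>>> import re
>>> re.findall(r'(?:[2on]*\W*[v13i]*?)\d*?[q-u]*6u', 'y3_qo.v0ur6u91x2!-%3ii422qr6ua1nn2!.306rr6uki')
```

Pattern: zero or more of one of [2on], then zero or more of a non-word character, then zero or more of one of [v13i] (lazy) (non-capturing group); then zero or more of a digit (lazy), then zero or more of a character in [q-u], then the literal '6u'.
Matches: at [4:12] → 'o.v0ur6u'; at [15:29] → '2!-%3ii422qr6u'; at [31:43] → 'nn2!.306rr6u'.
`findall` yields the raw match text (3 of them) because the pattern has no groups.

['o.v0ur6u', '2!-%3ii422qr6u', 'nn2!.306rr6u']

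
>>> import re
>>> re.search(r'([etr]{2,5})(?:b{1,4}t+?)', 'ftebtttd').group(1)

'te'

The match spans [1:5] → 'tebt'.
Captured: group 1 = 'te'.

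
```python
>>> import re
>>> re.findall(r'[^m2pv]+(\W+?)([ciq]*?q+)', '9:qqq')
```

Multiple groups make `findall` return tuples — one 2-tuple for the one match.

[(':', 'qqq')]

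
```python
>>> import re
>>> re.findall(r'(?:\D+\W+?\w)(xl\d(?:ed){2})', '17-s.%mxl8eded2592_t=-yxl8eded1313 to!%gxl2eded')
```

This matches one or more of a non-digit, then one or more of a non-word character (lazy), then a word character (non-capturing group); then the literal 'xl', then a digit, then the literal 'ed' repeated 2 times (captured).
Matches: at [2:14] match '-s.%mxl8eded', group 1 = 'xl8eded'; at [18:30] match '_t=-yxl8eded', group 1 = 'xl8eded'; at [34:47] match ' to!%gxl2eded', group 1 = 'xl2eded'.
Because there's exactly one group, `findall` drops the full match and keeps group 1 from each hit.

['xl8eded', 'xl8eded', 'xl2eded']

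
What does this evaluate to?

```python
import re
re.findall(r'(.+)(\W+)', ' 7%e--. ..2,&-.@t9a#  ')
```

2 groups means the one result is a tuple of 2 captured strings — 1 here.

[(' 7%e--. ..2,&-.@t9a# ', ' ')]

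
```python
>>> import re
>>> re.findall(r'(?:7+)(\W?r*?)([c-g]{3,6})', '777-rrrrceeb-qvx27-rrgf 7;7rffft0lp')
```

2 groups means each result is a tuple of 2 captured strings — 2 here.

[('-rrrr', 'cee'), ('r', 'fff')]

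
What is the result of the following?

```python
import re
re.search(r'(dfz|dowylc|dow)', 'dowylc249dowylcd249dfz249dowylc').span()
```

(0, 6)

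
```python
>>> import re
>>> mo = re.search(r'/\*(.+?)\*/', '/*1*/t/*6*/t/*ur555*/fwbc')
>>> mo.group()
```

Lazy quantifiers expand one character at a time until the remainder of the pattern can match.
`re.search` scans for the first position where the pattern succeeds.
The match spans [0:5] → '/*1*/'.
Captured: group 1 = '1'.

'/*1*/'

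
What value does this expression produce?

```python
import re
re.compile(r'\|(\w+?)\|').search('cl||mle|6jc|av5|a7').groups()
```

`re.search` tries every starting position until one works.
The match spans [3:8] → '|mle|'.
Captured: group 1 = 'mle'.

('mle',)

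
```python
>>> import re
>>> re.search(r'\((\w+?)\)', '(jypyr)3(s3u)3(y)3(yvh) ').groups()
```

Unlike `match`, `search` isn't anchored — it looks for the pattern anywhere in the string.
The match spans [0:7] → '(jypyr)'.
Captured: group 1 = 'jypyr'.

('jypyr',)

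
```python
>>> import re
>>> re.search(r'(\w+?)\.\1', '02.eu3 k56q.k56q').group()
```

`\1` has to match the exact text group 1 already captured.
The match spans [7:16] → 'k56q.k56q'.

'k56q.k56q'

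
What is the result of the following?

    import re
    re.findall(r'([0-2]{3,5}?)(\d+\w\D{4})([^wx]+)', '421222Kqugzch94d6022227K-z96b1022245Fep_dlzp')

[('212', '22Kqugz', 'ch94d6022227K-z96b1022245Fep_dlzp')]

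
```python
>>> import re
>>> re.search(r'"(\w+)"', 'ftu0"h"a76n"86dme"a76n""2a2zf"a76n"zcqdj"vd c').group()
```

The match spans [4:7] → '"h"'.

'"h"'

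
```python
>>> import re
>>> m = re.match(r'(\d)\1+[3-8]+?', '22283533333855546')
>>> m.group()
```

`match` is anchored at position 0; if the pattern doesn't fit there, it returns None.
The match spans [0:4] → '2228'.

'2228'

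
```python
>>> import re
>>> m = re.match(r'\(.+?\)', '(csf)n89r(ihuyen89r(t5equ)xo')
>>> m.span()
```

(0, 5)

`re.match` only tries the pattern at the start of the string.
The match spans [0:5] → '(csf)'.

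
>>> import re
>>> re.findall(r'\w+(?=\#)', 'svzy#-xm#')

['svzy', 'xm']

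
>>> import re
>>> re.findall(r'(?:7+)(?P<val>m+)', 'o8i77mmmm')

['mmmm']

The pattern matches one or more of a literal '7' (non-capturing group); then one or more of a literal 'm' (captured as 'val').
Walking the string: at [3:9] match '77mmmm', group 1 = 'mmmm'.
`findall` collects group 1 from the one match (1 total).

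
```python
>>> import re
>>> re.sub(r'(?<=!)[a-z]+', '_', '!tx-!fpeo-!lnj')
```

'!_-!_-!_'

The positive lookaround only admits positions where the adjacent text matches; those characters stay outside the span.
Every occurrence is swapped for '_'.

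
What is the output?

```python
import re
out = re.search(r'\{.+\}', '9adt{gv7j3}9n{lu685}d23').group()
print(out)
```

{gv7j3}9n{lu685}

`search` walks the string left to right and returns the first match it finds.
The match spans [4:20] → '{gv7j3}9n{lu685}'.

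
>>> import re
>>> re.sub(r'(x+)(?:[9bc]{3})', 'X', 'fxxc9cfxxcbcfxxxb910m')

Pattern: one or more of a literal 'x' (captured); then exactly 3 of one of [9bc] (non-capturing group).
`sub` substitutes 'X' at each match site.

'fXfXfxxxb910m'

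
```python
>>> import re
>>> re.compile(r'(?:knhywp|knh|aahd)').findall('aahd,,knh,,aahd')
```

['aahd', 'knh', 'aahd']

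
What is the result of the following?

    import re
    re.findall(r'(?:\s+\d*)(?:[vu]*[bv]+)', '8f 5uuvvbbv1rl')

Pattern: one or more of whitespace, then zero or more of a digit (non-capturing group); then zero or more of one of [vu], then one or more of one of [bv] (non-capturing group).
No capturing groups, so `findall` returns the 1 full match string.

[' 5uuvvbbv']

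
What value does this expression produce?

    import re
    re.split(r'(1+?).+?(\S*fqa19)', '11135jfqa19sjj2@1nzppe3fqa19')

This matches one or more of a literal '1' (lazy) (captured); then one or more of any character (lazy); then zero or more of a non-whitespace character, then the literal 'fqa', then the literal '19' (captured).
The `?` after the quantifier makes it lazy — it takes as little as possible before letting the rest of the pattern try.
Matches to split on: at [0:28] → '11135jfqa19sjj2@1nzppe3fqa19'.
Because the pattern has a capturing group, `split` also inserts each captured text between the pieces.

['', '1', '135jfqa19sjj2@1nzppe3fqa19', '']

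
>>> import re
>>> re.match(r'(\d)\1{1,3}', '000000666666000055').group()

'0000'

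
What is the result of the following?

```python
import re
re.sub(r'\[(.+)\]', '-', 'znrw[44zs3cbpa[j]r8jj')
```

'znrw-r8jj'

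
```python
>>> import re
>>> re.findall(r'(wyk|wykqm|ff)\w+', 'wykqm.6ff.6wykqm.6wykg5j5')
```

['wyk', 'wyk', 'wyk']

Scanning left to right: at [0:5] match 'wykqm', group 1 = 'wyk'; at [11:16] match 'wykqm', group 1 = 'wyk'; at [18:25] match 'wykg5j5', group 1 = 'wyk'.
With a single group, `findall` returns only what that group captured — 3 items.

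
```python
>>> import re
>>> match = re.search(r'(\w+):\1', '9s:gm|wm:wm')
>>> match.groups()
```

('wm',)

A backreference is literal: `\1` must see the identical characters the first group matched.
Unlike `match`, `search` isn't anchored — it looks for the pattern anywhere in the string.
The match spans [6:11] → 'wm:wm'.
Captured: group 1 = 'wm'.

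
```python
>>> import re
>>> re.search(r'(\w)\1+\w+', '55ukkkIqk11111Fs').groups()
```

`\1` has to match the exact text group 1 already captured.
`re.search` scans for the first position where the pattern succeeds.
The match spans [0:16] → '55ukkkIqk11111Fs'.
Captured: group 1 = '5'.

('5',)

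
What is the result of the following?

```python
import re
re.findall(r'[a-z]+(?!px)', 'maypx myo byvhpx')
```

['maypx', 'myo', 'byvhpx']

The negative lookahead/lookbehind blocks any match where the forbidden context is present.
`findall` yields the raw match text (3 of them) because the pattern has no groups.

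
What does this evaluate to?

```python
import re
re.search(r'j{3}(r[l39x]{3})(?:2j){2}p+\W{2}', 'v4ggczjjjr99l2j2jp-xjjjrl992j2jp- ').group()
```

'jjjrl992j2jp- '

Pattern: exactly 3 of a literal 'j'; then a literal 'r', then exactly 3 of one of [l39x] (captured); then the literal '2j' repeated 2 times, then one or more of the literal 'p', then exactly 2 of a non-word character.
Unlike `match`, `search` isn't anchored — it looks for the pattern anywhere in the string.
The match spans [20:34] → 'jjjrl992j2jp- '.
Captured: group 1 = 'rl99'.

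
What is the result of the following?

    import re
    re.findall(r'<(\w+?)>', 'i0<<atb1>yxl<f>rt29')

Matches: at [3:9] match '<atb1>', group 1 = 'atb1'; at [12:15] match '<f>', group 1 = 'f'.
One capturing group, so `findall` returns just the captured substring from each match — 2 in all.

['atb1', 'f']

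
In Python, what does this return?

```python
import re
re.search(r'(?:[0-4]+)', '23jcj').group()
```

The pattern matches one or more of a character in [0-4] (non-capturing group).
The match spans [0:2] → '23'.

'23'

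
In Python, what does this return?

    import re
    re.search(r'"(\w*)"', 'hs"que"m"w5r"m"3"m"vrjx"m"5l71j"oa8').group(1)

'que'

Unlike `match`, `search` isn't anchored — it looks for the pattern anywhere in the string.
The match spans [2:7] → '"que"'.
Captured: group 1 = 'que'.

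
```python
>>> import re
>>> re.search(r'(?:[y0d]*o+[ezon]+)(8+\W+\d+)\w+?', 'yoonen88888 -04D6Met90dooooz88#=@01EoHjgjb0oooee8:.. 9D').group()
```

'yoonen88888 -04D'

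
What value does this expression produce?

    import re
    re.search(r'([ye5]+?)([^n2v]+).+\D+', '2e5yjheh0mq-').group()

The pattern matches one or more of one of [ye5] (lazy) (captured); then one or more of any character except [n2v] (captured); then one or more of any character; then one or more of a non-digit.
`re.search` tries every starting position until one works.
The match spans [1:12] → 'e5yjheh0mq-'.
Captured: group 1 = 'e', group 2 = '5yjheh0m'.

'e5yjheh0mq-'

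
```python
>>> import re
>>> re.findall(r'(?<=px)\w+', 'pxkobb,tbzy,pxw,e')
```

The positive lookaround only admits positions where the adjacent text matches; those characters stay outside the span.
Scanning left to right: at [2:6] → 'kobb'; at [14:15] → 'w'.
`findall` yields the raw match text (2 of them) because the pattern has no groups.

['kobb', 'w']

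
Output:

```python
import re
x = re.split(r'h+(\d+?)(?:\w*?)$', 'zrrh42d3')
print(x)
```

['zrr', '4', '']

The pattern matches one or more of a literal 'h'; then one or more of a digit (lazy) (captured); then zero or more of a word character (lazy) (non-capturing group); then anchored at the end.
The `?` after the quantifier makes it lazy — it takes as little as possible before letting the rest of the pattern try.
Matches to split on: at [3:8] → 'h42d3'.
Because the pattern has a capturing group, `split` also inserts each captured text between the pieces.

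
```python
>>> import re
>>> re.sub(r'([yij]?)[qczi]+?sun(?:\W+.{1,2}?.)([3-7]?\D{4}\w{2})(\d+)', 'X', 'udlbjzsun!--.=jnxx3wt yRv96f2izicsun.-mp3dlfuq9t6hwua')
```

'udlbXwt yRv96f2izicsun.-mp3dlfuq9t6hwua'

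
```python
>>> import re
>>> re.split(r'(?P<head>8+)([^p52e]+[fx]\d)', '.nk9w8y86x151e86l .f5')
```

['.nk9w', '8', 'y86x1', '51e', '8', '6l .f5', '']

The pattern matches one or more of a literal '8' (captured as 'head'); then one or more of any character except [p52e], then one of [fx], then a digit (captured).
Matches to split on: at [5:11] → '8y86x1'; at [14:21] → '86l .f5'.
Because the pattern has a capturing group, `split` also inserts each captured text between the pieces.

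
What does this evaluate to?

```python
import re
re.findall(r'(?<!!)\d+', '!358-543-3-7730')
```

The negative lookahead/lookbehind blocks any match where the forbidden context is present.
Scanning left to right: at [2:4] → '58'; at [5:8] → '543'; at [9:10] → '3'; at [11:15] → '7730'.
`findall` yields the raw match text (4 of them) because the pattern has no groups.

['58', '543', '3', '7730']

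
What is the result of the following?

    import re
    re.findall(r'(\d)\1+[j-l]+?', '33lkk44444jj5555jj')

After group 1 captures some text, `\1` only succeeds where that same text appears again.
With a single group, `findall` returns only what that group captured — 3 items.

['3', '4', '5']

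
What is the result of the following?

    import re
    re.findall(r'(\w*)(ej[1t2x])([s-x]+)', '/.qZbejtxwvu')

[('qZb', 'ejt', 'xwvu')]

The pattern matches zero or more of a word character (captured); then the literal 'ej', then one of [1t2x] (captured); then one or more of a character in [s-x] (captured).
Walking the string: at [2:12] match 'qZbejtxwvu', groups = ('qZb', 'ejt', 'xwvu').
Multiple groups make `findall` return tuples — one 3-tuple for the one match.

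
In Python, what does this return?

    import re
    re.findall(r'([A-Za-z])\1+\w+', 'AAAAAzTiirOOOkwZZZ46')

The backreference `\1` re-matches whatever the first group consumed, character for character.
Because there's exactly one group, `findall` drops the full match and keeps group 1 from the one hit.

['A']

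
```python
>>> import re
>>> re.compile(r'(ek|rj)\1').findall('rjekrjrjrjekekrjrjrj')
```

['rj', 'ek', 'rj']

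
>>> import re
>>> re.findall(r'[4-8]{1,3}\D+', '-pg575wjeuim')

['575wjeuim']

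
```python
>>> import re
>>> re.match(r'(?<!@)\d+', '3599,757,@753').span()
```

(0, 4)

Because the assertion is negative and zero-width, positions next to the forbidden text are skipped.
`re.match` won't scan ahead — the pattern has to work from the very first character.
The match spans [0:4] → '3599'.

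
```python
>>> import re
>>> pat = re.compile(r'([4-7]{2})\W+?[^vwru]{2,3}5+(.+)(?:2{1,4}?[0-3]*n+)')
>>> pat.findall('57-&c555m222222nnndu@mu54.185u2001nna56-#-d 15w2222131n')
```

[('57', 'm222222nnndu@mu54.185u2001nna56-#-d 15w222')]

The pattern matches exactly 2 of a character in [4-7] (captured); then one or more of a non-word character (lazy), then 2 to 3 of any character except [vwru], then one or more of a literal '5'; then one or more of any character (captured); then 1 to 4 of a literal '2' (lazy), then zero or more of a character in [0-3], then one or more of a literal 'n' (non-capturing group).
Walking the string: at [0:55] match '57-&c555m222222nnndu@mu54.185u2001nna56-#-d 15w2222131n', groups = ('57', 'm222222nnndu@mu54.185u2001nna56-#-d 15w222').
2 groups means the one result is a tuple of 2 captured strings — 1 here.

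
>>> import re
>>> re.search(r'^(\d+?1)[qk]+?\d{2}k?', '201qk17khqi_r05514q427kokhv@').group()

The pattern matches anchored at the start of the string; then one or more of a digit (lazy), then a literal '1' (captured); then one or more of one of [qk] (lazy), then exactly 2 of a digit, then optionally the literal 'k'.
Unlike `match`, `search` isn't anchored — it looks for the pattern anywhere in the string.
The match spans [0:8] → '201qk17k'.
Captured: group 1 = '201'.

'201qk17k'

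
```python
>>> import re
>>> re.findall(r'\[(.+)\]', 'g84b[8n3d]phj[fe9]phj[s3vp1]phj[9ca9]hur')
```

['8n3d]phj[fe9]phj[s3vp1]phj[9ca9']

Matches: at [4:37] match '[8n3d]phj[fe9]phj[s3vp1]phj[9ca9]', group 1 = '8n3d]phj[fe9]phj[s3vp1]phj[9ca9'.
With a single group, `findall` returns only what that group captured — 1 item.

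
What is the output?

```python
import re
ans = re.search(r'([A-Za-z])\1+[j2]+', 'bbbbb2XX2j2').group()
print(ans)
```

After group 1 captures some text, `\1` only succeeds where that same text appears again.
The match spans [0:6] → 'bbbbb2'.

bbbbb2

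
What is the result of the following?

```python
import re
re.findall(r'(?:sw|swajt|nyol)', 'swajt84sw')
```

['sw', 'sw']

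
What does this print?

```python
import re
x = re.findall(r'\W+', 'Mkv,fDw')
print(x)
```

[',']

The pattern matches one or more of a non-word character.
Matches: at [3:4] → ','.
`findall` yields the raw match text (1 of them) because the pattern has no groups.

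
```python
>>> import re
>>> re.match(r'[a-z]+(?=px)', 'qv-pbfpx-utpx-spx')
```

None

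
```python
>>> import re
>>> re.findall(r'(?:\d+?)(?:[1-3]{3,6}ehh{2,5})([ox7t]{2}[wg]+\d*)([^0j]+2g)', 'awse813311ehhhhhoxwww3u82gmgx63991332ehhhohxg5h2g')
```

[('oxwww3', 'u82gmgx63991332ehhhohxg5h2g')]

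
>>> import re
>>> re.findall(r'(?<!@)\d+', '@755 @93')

The negative lookahead/lookbehind blocks any match where the forbidden context is present.
Matches: at [2:4] → '55'; at [7:8] → '3'.
No capturing groups, so `findall` returns the 2 full match strings.

['55', '3']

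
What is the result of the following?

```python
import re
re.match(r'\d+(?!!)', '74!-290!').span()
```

`re.match` only tries the pattern at the start of the string.
The match spans [0:1] → '7'.

(0, 1)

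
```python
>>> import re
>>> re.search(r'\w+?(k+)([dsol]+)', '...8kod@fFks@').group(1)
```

'k'

This matches one or more of a word character (lazy); then one or more of a literal 'k' (captured); then one or more of one of [dsol] (captured).
`search` walks the string left to right and returns the first match it finds.
The match spans [3:7] → '8kod'.
Captured: group 1 = 'k', group 2 = 'od'.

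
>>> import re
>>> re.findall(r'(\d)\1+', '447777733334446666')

['4', '7', '3', '4', '6']

After group 1 captures some text, `\1` only succeeds where that same text appears again.
Walking the string: at [0:2] match '44', group 1 = '4'; at [2:7] match '77777', group 1 = '7'; at [7:11] match '3333', group 1 = '3'; at [11:14] match '444', group 1 = '4'; at [14:18] match '6666', group 1 = '6'.
Because there's exactly one group, `findall` drops the full match and keeps group 1 from each hit.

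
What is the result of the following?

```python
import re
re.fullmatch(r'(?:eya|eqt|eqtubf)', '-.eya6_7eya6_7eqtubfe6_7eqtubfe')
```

None

`re.fullmatch` requires the pattern to consume the entire string.
Here there's no way to consume every character, so the call returns None.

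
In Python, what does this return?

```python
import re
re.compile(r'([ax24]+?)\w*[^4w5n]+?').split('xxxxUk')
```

Pattern: one or more of one of [ax24] (lazy) (captured); then zero or more of a word character; then one or more of any character except [4w5n] (lazy).
A non-greedy quantifier consumes as few characters as it can — just enough that the remainder of the pattern still matches from where it stops; whatever follows it matches normally.
Matches to split on: at [0:6] → 'xxxxUk'.
Because the pattern has a capturing group, `split` also inserts each captured text between the pieces.

['', 'x', '']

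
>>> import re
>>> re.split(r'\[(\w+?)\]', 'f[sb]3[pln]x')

['f', 'sb', '3', 'pln', 'x']

Matches to split on: at [1:5] → '[sb]'; at [6:11] → '[pln]'.
With a capturing group present, the delimiter's captured portion is kept in the result list.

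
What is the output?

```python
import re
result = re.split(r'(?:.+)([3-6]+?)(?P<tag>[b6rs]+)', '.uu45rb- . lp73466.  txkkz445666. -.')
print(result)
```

['', '6', '6', '. -.']

The pattern matches one or more of any character (non-capturing group); then one or more of a character in [3-6] (lazy) (captured); then one or more of one of [b6rs] (captured as 'tag').
Because the pattern has a capturing group, `split` also inserts each captured text between the pieces.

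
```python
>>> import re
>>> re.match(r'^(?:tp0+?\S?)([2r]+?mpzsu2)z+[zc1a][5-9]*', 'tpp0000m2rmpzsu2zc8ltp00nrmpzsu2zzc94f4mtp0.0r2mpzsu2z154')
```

Pattern: anchored at the start of the string; then the literal 'tp', then one or more of a literal '0' (lazy), then optionally a non-whitespace character (non-capturing group); then one or more of one of [2r] (lazy), then the literal 'mpz', then the literal 'su2' (captured); then one or more of the literal 'z', then one of [zc1a], then zero or more of a character in [5-9].
`re.match` only tries the pattern at the start of the string.
Here position 0 doesn't satisfy it, so the call returns None.

None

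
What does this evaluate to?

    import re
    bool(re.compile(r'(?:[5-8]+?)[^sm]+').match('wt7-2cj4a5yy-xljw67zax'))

The pattern matches one or more of a character in [5-8] (lazy) (non-capturing group); then one or more of any character except [sm].
`re.match` won't scan ahead — the pattern has to work from the very first character.
Here position 0 doesn't satisfy it, so the call returns None, and `bool(None)` is False.

False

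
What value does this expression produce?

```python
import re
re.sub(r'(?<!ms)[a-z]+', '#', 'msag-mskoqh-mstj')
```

'#-#-#'

The negative lookahead/lookbehind blocks any match where the forbidden context is present.
Matches: at [0:4] → 'msag'; at [5:11] → 'mskoqh'; at [12:16] → 'mstj'.
`sub` substitutes '#' at each match site.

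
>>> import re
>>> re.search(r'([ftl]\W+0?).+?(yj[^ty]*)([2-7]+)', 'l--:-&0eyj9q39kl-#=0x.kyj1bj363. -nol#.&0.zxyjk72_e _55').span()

(0, 13)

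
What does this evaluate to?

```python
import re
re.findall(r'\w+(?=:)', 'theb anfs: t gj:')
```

Lookahead/lookbehind check context without consuming it, so the matched span excludes the asserted characters.
`findall` yields the raw match text (2 of them) because the pattern has no groups.

['anfs', 'gj']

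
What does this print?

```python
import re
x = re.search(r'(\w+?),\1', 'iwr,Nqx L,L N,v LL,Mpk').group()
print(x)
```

L,L

The backreference `\1` re-matches whatever the first group consumed, character for character.
Unlike `match`, `search` isn't anchored — it looks for the pattern anywhere in the string.
The match spans [8:11] → 'L,L'.
Captured: group 1 = 'L'.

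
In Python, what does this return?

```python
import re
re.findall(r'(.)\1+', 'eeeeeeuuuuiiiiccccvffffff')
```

['e', 'u', 'i', 'c', 'f']

`\1` has to match the exact text group 1 already captured.
Walking the string: at [0:6] match 'eeeeee', group 1 = 'e'; at [6:10] match 'uuuu', group 1 = 'u'; at [10:14] match 'iiii', group 1 = 'i'; at [14:18] match 'cccc', group 1 = 'c'; at [19:25] match 'ffffff', group 1 = 'f'.
`findall` collects group 1 from each match (5 total).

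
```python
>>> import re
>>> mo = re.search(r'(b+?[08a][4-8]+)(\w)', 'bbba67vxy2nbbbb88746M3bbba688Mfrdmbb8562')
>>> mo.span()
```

(0, 7)

This matches one or more of the literal 'b' (lazy), then one of [08a], then one or more of a character in [4-8] (captured); then a word character (captured).
`re.search` tries every starting position until one works.
The match spans [0:7] → 'bbba67v'.
Captured: group 1 = 'bbba67', group 2 = 'v'.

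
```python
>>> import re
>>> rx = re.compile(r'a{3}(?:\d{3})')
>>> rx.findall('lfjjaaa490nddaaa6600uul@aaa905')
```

This matches exactly 3 of a literal 'a'; then exactly 3 of a digit (non-capturing group).
Walking the string: at [4:10] → 'aaa490'; at [13:19] → 'aaa660'; at [24:30] → 'aaa905'.
Since nothing is captured, `findall` lists the 3 matched substrings directly.

['aaa490', 'aaa660', 'aaa905']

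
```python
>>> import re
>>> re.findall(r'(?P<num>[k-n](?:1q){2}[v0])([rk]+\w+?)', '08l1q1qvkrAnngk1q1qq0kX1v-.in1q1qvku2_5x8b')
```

[('l1q1qv', 'krA'), ('n1q1qv', 'ku')]

The pattern matches a character in [k-n], then the literal '1q' repeated 2 times, then one of [v0] (captured as 'num'); then one or more of one of [rk], then one or more of a word character (lazy) (captured).
The `?` after the quantifier makes it lazy — it takes as little as possible before letting the rest of the pattern try.
Scanning left to right: at [2:11] match 'l1q1qvkrA', groups = ('l1q1qv', 'krA'); at [28:36] match 'n1q1qvku', groups = ('n1q1qv', 'ku').
`findall` packs the 2 group values into a tuple for every match.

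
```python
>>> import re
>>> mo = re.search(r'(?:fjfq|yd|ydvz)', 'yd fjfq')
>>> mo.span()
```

(0, 2)

The match spans [0:2] → 'yd'.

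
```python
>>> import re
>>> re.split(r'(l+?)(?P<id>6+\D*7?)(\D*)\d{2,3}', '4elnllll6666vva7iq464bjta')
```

The pattern matches one or more of a literal 'l' (lazy) (captured); then one or more of the literal '6', then zero or more of a non-digit, then optionally a literal '7' (captured as 'id'); then zero or more of a non-digit (captured); then 2 to 3 of a digit.
Matches to split on: at [4:21] → 'llll6666vva7iq464'.
Because the pattern has a capturing group, `split` also inserts each captured text between the pieces.

['4eln', 'llll', '6666vva7', 'iq', 'bjta']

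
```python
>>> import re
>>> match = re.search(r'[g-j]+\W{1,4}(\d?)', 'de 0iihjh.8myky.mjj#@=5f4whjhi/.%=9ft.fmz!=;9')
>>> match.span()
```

Pattern: one or more of a character in [g-j], then 1 to 4 of a non-word character; then optionally a digit (captured).
`re.search` tries every starting position until one works.
The match spans [4:11] → 'iihjh.8'.
Captured: group 1 = '8'.

(4, 11)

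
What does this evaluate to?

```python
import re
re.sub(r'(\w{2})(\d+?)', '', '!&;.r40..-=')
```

'!&;...-='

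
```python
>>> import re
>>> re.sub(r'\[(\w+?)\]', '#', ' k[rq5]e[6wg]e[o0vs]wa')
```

Each match is replaced by '#'.

' k#e#e#wa'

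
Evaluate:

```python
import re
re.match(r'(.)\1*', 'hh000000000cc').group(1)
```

`\1` has to match the exact text group 1 already captured.
`re.match` won't scan ahead — the pattern has to work from the very first character.
The match spans [0:2] → 'hh'.
Captured: group 1 = 'h'.

'h'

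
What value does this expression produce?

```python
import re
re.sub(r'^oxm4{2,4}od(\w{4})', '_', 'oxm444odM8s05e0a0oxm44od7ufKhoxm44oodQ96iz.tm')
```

'_5e0a0oxm44od7ufKhoxm44oodQ96iz.tm'

Each match is replaced by '_'.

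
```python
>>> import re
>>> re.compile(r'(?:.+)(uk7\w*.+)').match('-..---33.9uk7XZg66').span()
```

(0, 18)

Pattern: one or more of any character (non-capturing group); then the literal 'uk7', then zero or more of a word character, then one or more of any character (captured).
With `match`, the pattern is implicitly anchored at the beginning.
The match spans [0:18] → '-..---33.9uk7XZg66'.
Captured: group 1 = 'uk7XZg66'.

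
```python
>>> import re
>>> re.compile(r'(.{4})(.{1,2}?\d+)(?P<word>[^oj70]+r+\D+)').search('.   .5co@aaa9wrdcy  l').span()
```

(6, 21)

Pattern: exactly 4 of any character (captured); then 1 to 2 of any character (lazy), then one or more of a digit (captured); then one or more of any character except [oj70], then one or more of a literal 'r', then one or more of a non-digit (captured as 'word').
Unlike `match`, `search` isn't anchored — it looks for the pattern anywhere in the string.
The match spans [6:21] → 'co@aaa9wrdcy  l'.
Captured: group 1 = 'co@a', group 2 = 'aa9', group 3 = 'wrdcy  l'.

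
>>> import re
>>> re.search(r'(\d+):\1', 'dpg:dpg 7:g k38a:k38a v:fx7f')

After group 1 captures some text, `\1` only succeeds where that same text appears again.
Unlike `match`, `search` isn't anchored — it looks for the pattern anywhere in the string.
Here nothing in the string fits, so the call returns None.

None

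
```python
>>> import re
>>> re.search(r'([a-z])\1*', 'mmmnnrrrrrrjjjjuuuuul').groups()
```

The match spans [0:3] → 'mmm'.
Captured: group 1 = 'm'.

('m',)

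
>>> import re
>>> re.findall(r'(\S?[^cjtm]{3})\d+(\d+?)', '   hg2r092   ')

[('hg2r', '2')]

Pattern: optionally a non-whitespace character, then exactly 3 of any character except [cjtm] (captured); then one or more of a digit; then one or more of a digit (lazy) (captured).
Matches: at [3:10] match 'hg2r092', groups = ('hg2r', '2').
Multiple groups make `findall` return tuples — one 2-tuple for the one match.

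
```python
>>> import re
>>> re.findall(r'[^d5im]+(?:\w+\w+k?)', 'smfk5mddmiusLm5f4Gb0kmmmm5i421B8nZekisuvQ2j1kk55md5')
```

The pattern matches one or more of any character except [d5im]; then one or more of a word character, then one or more of a word character, then optionally the literal 'k' (non-capturing group).
`findall` yields the raw match text (1 of them) because the pattern has no groups.

['smfk5mddmiusLm5f4Gb0kmmmm5i421B8nZekisuvQ2j1kk55md5']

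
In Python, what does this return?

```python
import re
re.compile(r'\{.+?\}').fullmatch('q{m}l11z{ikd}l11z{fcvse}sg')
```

`re.fullmatch` is like wrapping the pattern in `^…$` (in single-line mode).
Here the string isn't matched end-to-end, so the call returns None.

None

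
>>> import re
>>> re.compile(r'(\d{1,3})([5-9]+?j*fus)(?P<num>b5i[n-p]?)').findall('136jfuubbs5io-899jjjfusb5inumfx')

[('89', '9jjjfus', 'b5in')]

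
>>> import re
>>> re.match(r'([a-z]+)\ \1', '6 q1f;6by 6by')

None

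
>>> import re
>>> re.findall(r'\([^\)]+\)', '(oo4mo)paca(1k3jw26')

Matches: at [0:7] → '(oo4mo)'.
With no groups in the pattern, `findall` gives back each whole match — 1 here.

['(oo4mo)']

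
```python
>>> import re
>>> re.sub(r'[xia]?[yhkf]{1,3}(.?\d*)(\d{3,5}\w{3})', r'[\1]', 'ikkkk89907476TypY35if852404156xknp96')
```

'[k89907]Y35[852404]p96'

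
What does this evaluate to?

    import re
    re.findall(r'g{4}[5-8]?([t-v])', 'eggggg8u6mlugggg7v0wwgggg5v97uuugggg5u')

This matches exactly 4 of the literal 'g', then optionally a character in [5-8]; then a character in [t-v] (captured).
Because there's exactly one group, `findall` drops the full match and keeps group 1 from each hit.

['u', 'v', 'v', 'u']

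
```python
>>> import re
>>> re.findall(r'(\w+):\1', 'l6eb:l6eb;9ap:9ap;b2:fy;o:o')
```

The backreference `\1` re-matches whatever the first group consumed, character for character.
Matches: at [0:9] match 'l6eb:l6eb', group 1 = 'l6eb'; at [10:17] match '9ap:9ap', group 1 = '9ap'; at [24:27] match 'o:o', group 1 = 'o'.
One capturing group, so `findall` returns just the captured substring from each match — 3 in all.

['l6eb', '9ap', 'o']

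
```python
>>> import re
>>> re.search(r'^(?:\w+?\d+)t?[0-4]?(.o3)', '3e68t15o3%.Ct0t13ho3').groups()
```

('5o3',)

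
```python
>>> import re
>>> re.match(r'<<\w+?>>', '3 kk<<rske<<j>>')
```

None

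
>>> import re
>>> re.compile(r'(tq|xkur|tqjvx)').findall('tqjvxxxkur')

Branches in `(...|...)` are attempted left-to-right; the first branch that allows the whole pattern to succeed is taken.
Matches: at [0:2] match 'tq', group 1 = 'tq'; at [6:10] match 'xkur', group 1 = 'xkur'.
`findall` collects group 1 from each match (2 total).

['tq', 'xkur']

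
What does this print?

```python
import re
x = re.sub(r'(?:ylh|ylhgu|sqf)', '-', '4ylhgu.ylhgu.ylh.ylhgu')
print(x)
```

4-gu.-gu.-.-gu

Branches in `(...|...)` are attempted left-to-right; the first branch that allows the whole pattern to succeed is taken.
Matches: at [1:4] → 'ylh'; at [7:10] → 'ylh'; at [13:16] → 'ylh'; at [17:20] → 'ylh'.
Each match is replaced by '-'.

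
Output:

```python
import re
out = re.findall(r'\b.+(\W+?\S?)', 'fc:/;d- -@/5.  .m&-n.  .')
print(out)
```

['.']

One capturing group, so `findall` returns just the captured substring from the one match — 1 in all.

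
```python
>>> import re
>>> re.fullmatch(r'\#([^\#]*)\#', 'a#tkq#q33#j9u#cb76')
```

None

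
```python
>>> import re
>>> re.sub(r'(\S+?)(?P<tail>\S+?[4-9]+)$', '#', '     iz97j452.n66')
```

This matches one or more of a non-whitespace character (lazy) (captured); then one or more of a non-whitespace character (lazy), then one or more of a character in [4-9] (captured as 'tail'); then anchored at the end.
Matches: at [5:17] → 'iz97j452.n66'.
Each match is replaced by '#'.

'     #'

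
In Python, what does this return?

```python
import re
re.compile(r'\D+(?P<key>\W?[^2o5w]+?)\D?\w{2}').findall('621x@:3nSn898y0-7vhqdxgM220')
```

Pattern: one or more of a non-digit; then optionally a non-word character, then one or more of any character except [2o5w] (lazy) (captured as 'key'); then optionally a non-digit, then exactly 2 of a word character.
A non-greedy quantifier consumes as few characters as it can — just enough that the remainder of the pattern still matches from where it stops; whatever follows it matches normally.
Matches: at [3:10] match 'x@:3nSn', group 1 = '3'; at [13:18] match 'y0-7v', group 1 = '0'; at [18:26] match 'hqdxgM22', group 1 = 'M'.
One capturing group, so `findall` returns just the captured substring from each match — 3 in all.

['3', '0', 'M']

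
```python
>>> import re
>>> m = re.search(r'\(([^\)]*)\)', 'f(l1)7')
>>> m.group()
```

Unlike `match`, `search` isn't anchored — it looks for the pattern anywhere in the string.
The match spans [1:5] → '(l1)'.
Captured: group 1 = 'l1'.

'(l1)'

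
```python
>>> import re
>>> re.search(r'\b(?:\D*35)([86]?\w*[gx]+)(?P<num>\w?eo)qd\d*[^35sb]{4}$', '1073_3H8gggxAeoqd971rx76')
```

None

Pattern: a word boundary (`\b`, zero-width); then zero or more of a non-digit, then the literal '35' (non-capturing group); then optionally one of [86], then zero or more of a word character, then one or more of one of [gx] (captured); then optionally a word character, then the literal 'eo' (captured as 'num'); then the literal 'qd', then zero or more of a digit, then exactly 4 of any character except [35sb]; then anchored at the end.
`re.search` scans for the first position where the pattern succeeds.
Here nothing in the string fits, so the call returns None.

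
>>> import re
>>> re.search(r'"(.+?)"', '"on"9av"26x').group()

Lazy quantifiers expand one character at a time until the remainder of the pattern can match.
Unlike `match`, `search` isn't anchored — it looks for the pattern anywhere in the string.
The match spans [0:4] → '"on"'.
Captured: group 1 = 'on'.

'"on"'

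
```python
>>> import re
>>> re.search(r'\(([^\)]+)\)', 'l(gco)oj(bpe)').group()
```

'(gco)'

The match spans [1:6] → '(gco)'.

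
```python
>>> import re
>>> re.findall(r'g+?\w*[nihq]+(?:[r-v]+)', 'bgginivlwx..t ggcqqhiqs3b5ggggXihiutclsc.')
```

The pattern matches one or more of the literal 'g' (lazy), then zero or more of a word character; then one or more of one of [nihq]; then one or more of a character in [r-v] (non-capturing group).
With no groups in the pattern, `findall` gives back each whole match — 2 here.

['gginiv', 'ggcqqhiqs3b5ggggXihiut']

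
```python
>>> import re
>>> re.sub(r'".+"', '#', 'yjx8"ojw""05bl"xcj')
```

'yjx8#xcj'

`sub` substitutes '#' at each match site.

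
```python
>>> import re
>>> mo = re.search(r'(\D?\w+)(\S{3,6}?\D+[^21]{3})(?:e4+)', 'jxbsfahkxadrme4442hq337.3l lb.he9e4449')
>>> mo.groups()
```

('jxbsfahkxadrme4442hq337', '.3l lb.he9')

Pattern: optionally a non-digit, then one or more of a word character (captured); then 3 to 6 of a non-whitespace character (lazy), then one or more of a non-digit, then exactly 3 of any character except [21] (captured); then a literal 'e', then one or more of the literal '4' (non-capturing group).
`search` walks the string left to right and returns the first match it finds.
The match spans [0:37] → 'jxbsfahkxadrme4442hq337.3l lb.he9e444'.
Captured: group 1 = 'jxbsfahkxadrme4442hq337', group 2 = '.3l lb.he9'.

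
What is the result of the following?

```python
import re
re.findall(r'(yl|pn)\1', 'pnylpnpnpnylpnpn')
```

['pn', 'pn']

The backreference `\1` re-matches whatever the first group consumed, character for character.
Scanning left to right: at [4:8] match 'pnpn', group 1 = 'pn'; at [12:16] match 'pnpn', group 1 = 'pn'.
`findall` collects group 1 from each match (2 total).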